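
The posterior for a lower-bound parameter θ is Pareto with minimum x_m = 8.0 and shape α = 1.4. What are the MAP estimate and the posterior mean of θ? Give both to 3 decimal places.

θ_MAP = 8.000, E[θ|data] = 28.000

The Pareto density is strictly decreasing on [x_m, ∞), so the mode is x_m = 8.000.
Mean = α·x_m/(α−1) = 1.4·8.0/0.4 = 28.000.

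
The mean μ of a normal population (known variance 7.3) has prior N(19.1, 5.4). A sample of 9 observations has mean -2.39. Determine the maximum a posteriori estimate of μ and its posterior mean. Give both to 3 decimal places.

Posterior for μ is Normal. Precision-weighted mean: (1/5.4·19.1 + 9/7.3·-2.39) / (1/5.4 + 9/7.3) = 0.416.
A Normal posterior is symmetric, so mode = mean.

MAP: 0.416. Posterior mean: 0.416.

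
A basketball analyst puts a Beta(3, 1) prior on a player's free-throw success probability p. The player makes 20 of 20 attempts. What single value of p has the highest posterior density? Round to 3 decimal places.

1.000

Posterior: Beta(3+20, 1+0) = Beta(23, 1).
Since β = 1 ≤ 1 and α > 1, the Beta density is monotone increasing on [0,1]; the mode is at 1.
Mean = 23/(23+1) = 0.958.
This is the posterior mode — the MAP estimate.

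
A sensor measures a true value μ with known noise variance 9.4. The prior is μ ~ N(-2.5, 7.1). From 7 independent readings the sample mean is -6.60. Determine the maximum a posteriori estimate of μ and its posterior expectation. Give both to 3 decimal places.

Posterior for μ is Normal. Precision-weighted mean: (1/7.1·-2.5 + 7/9.4·-6.60) / (1/7.1 + 7/9.4) = -5.948.
A Normal posterior is symmetric, so mode = mean.

MAP: -5.948. Posterior mean: -5.948.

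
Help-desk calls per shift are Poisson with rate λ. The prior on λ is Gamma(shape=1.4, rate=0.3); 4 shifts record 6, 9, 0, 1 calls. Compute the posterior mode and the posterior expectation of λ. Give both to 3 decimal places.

posterior mode = 3.814, posterior expectation = 4.047

Σ counts = 16. Posterior: Gamma(shape = 1.4+16 = 17.4, rate = 0.3+4 = 4.3).
Mode = (α−1)/β = 16.4/4.3 = 3.814.
Mean = α/β = 17.4/4.3 = 4.047.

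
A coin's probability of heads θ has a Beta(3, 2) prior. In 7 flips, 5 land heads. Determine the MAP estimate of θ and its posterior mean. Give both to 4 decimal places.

Posterior: Beta(3+5, 2+2) = Beta(8, 4).
Mode = (8−1)/(8+4−2) = 7/10 = 0.7000.
Mean = 8/(8+4) = 8/12 = 0.6667.

MAP: 0.7000. Posterior mean: 0.6667.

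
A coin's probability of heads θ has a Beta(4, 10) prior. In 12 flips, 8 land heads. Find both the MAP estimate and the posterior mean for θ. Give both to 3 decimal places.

MAP estimate = 0.458, posterior mean = 0.462

Posterior: Beta(4+8, 10+4) = Beta(12, 14).
Mode = (12−1)/(12+14−2) = 11/24 = 0.458.
Mean = 12/(12+14) = 12/26 = 0.462.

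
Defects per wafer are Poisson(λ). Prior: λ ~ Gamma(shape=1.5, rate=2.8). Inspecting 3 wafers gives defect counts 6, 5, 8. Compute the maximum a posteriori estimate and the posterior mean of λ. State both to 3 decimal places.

maximum a posteriori estimate = 3.362, posterior mean = 3.534

Σ counts = 19. Posterior: Gamma(shape = 1.5+19 = 20.5, rate = 2.8+3 = 5.8).
Mode = (α−1)/β = 19.5/5.8 = 3.362.
Mean = α/β = 20.5/5.8 = 3.534.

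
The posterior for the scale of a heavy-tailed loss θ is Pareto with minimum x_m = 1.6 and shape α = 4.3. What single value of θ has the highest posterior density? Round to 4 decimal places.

The Pareto density is strictly decreasing on [x_m, ∞), so the mode is x_m = 1.6000.
Mean = α·x_m/(α−1) = 4.3·1.6/3.3 = 2.0848.
This is the posterior mode — the MAP estimate.

1.6000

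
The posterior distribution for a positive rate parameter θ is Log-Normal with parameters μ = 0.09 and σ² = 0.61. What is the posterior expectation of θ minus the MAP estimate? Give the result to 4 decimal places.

0.8899

Mode = exp(μ − σ²) = exp(-0.52) = 0.5945.
Mean = exp(μ + σ²/2) = exp(0.395) = 1.4844.
Difference = 1.4844 − 0.5945 = 0.8899.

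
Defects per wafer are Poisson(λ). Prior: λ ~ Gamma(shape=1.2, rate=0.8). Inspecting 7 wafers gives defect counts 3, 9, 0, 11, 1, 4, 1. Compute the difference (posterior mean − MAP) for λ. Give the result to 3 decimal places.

Σ counts = 29. Posterior: Gamma(shape = 1.2+29 = 30.2, rate = 0.8+7 = 7.8).
Mode = (α−1)/β = 29.2/7.8 = 3.744.
Mean = α/β = 30.2/7.8 = 3.872.
Difference = 3.872 − 3.744 = 0.128.
Mean > mode: the posterior has a right tail.

0.128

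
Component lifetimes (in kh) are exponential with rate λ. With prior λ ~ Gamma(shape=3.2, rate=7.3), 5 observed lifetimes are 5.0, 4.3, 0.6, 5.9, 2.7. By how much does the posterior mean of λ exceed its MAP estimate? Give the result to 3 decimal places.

0.039

Σ times = 18.5. Posterior: Gamma(shape = 3.2+5 = 8.2, rate = 7.3+18.5 = 25.8).
Mode = (α−1)/β = 7.2/25.8 = 0.279.
Mean = α/β = 8.2/25.8 = 0.318.
Difference = 0.318 − 0.279 = 0.039.
The posterior is right-skewed, so the mean exceeds the mode.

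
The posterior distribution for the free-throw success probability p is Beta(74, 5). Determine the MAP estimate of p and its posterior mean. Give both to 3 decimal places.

Mode = (74−1)/(74+5−2) = 73/77 = 0.948.
Mean = 74/(74+5) = 74/79 = 0.937.
Mode > mean: the posterior has a left tail.

MAP = 0.948; posterior mean = 0.937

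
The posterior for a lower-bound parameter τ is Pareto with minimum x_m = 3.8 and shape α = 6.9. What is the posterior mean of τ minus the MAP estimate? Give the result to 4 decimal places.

The Pareto density is strictly decreasing on [x_m, ∞), so the mode is x_m = 3.8000.
Mean = α·x_m/(α−1) = 6.9·3.8/5.9 = 4.4441.
Difference = 4.4441 − 3.8000 = 0.6441.

0.6441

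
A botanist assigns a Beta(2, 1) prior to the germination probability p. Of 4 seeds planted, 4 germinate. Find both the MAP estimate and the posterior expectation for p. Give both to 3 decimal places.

MAP = 1.000; posterior mean = 0.857

Posterior: Beta(2+4, 1+0) = Beta(6, 1).
Since β = 1 ≤ 1 and α > 1, the Beta density is monotone increasing on [0,1]; the mode is at 1.
Mean = 6/(6+1) = 0.857.
The mean is pulled below the mode by the posterior's left skew.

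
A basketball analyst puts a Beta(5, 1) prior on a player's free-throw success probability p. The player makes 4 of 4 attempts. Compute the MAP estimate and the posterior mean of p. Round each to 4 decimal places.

Posterior: Beta(5+4, 1+0) = Beta(9, 1).
Since β = 1 ≤ 1 and α > 1, the Beta density is monotone increasing on [0,1]; the mode is at 1.
Mean = 9/(9+1) = 0.9000.

MAP estimate = 1.0000, posterior mean = 0.9000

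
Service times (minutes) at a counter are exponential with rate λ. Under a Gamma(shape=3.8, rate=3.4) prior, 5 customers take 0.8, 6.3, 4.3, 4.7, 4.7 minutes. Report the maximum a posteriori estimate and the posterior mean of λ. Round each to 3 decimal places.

Σ times = 20.8. Posterior: Gamma(shape = 3.8+5 = 8.8, rate = 3.4+20.8 = 24.2).
Mode = (α−1)/β = 7.8/24.2 = 0.322.
Mean = α/β = 8.8/24.2 = 0.364.
The posterior is right-skewed, so the mean exceeds the mode.

λ_MAP = 0.322, E[λ|data] = 0.364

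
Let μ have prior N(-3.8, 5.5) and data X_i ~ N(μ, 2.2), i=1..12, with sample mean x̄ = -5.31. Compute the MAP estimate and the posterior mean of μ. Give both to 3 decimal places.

Posterior for μ is Normal. Precision-weighted mean: (1/5.5·-3.8 + 12/2.2·-5.31) / (1/5.5 + 12/2.2) = -5.261.
A Normal posterior is symmetric, so mode = mean.

μ_MAP = -5.261, E[μ|data] = -5.261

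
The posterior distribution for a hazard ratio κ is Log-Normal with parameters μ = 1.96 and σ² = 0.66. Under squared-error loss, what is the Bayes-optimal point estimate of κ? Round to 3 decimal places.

9.875

Mode = exp(μ − σ²) = exp(1.30) = 3.669.
Mean = exp(μ + σ²/2) = exp(2.290) = 9.875.
Squared-error loss ⇒ the optimal estimator is the posterior mean.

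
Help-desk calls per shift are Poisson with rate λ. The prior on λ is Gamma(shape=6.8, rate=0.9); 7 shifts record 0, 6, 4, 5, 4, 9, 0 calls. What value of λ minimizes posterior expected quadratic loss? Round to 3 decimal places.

Σ counts = 28. Posterior: Gamma(shape = 6.8+28 = 34.8, rate = 0.9+7 = 7.9).
Mode = (α−1)/β = 33.8/7.9 = 4.278.
Mean = α/β = 34.8/7.9 = 4.405.
Quadratic loss ⇒ the optimal estimator is the posterior mean.

4.405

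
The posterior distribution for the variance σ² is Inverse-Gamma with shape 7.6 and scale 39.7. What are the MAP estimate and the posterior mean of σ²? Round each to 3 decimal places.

Mode = β/(α+1) = 39.7/8.6 = 4.616.
Mean = β/(α−1) = 39.7/6.6 = 6.015.

MAP: 4.616. Posterior mean: 6.015.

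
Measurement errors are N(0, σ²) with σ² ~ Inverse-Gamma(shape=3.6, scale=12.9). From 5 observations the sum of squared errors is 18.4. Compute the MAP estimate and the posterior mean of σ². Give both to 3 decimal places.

Posterior: Inverse-Gamma(shape = 3.6+5/2 = 6.1, scale = 12.9+18.4/2 = 22.1).
Mode = β/(α+1) = 22.1/7.1 = 3.113.
Mean = β/(α−1) = 22.1/5.1 = 4.333.
The posterior is right-skewed, so the mean exceeds the mode.

MAP = 3.113, posterior mean = 4.333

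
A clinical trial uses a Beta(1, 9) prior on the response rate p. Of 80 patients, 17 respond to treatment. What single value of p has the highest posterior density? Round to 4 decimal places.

Posterior: Beta(1+17, 9+63) = Beta(18, 72).
Mode = (18−1)/(18+72−2) = 17/88 = 0.1932.
Mean = 18/(18+72) = 18/90 = 0.2000.
This is the posterior mode — the MAP estimate.

0.1932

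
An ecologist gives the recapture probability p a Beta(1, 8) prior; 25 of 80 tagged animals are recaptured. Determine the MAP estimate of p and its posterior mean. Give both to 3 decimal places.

p_MAP = 0.287, E[p|data] = 0.292

Posterior: Beta(1+25, 8+55) = Beta(26, 63).
Mode = (26−1)/(26+63−2) = 25/87 = 0.287.
Mean = 26/(26+63) = 26/89 = 0.292.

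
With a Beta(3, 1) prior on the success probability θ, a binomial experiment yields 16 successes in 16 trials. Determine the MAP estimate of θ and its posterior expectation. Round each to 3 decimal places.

MAP = 1.000; posterior mean = 0.950

Posterior: Beta(3+16, 1+0) = Beta(19, 1).
Since β = 1 ≤ 1 and α > 1, the Beta density is monotone increasing on [0,1]; the mode is at 1.
Mean = 19/(19+1) = 0.950.
Mode > mean: the posterior has a left tail.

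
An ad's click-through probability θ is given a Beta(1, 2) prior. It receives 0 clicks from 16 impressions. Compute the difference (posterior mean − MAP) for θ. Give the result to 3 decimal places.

Posterior: Beta(1+0, 2+16) = Beta(1, 18).
Since α = 1 ≤ 1 and β > 1, the Beta density is monotone decreasing on [0,1]; the mode is at 0.
Mean = 1/(1+18) = 0.053.
Difference = 0.053 − 0.000 = 0.053.

0.053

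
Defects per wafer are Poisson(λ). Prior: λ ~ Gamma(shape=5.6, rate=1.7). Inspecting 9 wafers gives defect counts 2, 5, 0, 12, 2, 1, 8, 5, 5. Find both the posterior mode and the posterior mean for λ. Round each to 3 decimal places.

λ_MAP = 4.168, E[λ|data] = 4.262

Σ counts = 40. Posterior: Gamma(shape = 5.6+40 = 45.6, rate = 1.7+9 = 10.7).
Mode = (α−1)/β = 44.6/10.7 = 4.168.
Mean = α/β = 45.6/10.7 = 4.262.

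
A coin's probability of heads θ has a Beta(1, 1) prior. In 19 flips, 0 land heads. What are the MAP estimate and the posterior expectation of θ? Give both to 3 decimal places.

MAP = 0.000, posterior mean = 0.048

Posterior: Beta(1+0, 1+19) = Beta(1, 20).
Since α = 1 ≤ 1 and β > 1, the Beta density is monotone decreasing on [0,1]; the mode is at 0.
Mean = 1/(1+20) = 0.048.
Right-skewed posterior ⇒ mode < mean.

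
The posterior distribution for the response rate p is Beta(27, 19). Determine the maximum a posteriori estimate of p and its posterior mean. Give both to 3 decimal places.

MAP: 0.591. Posterior mean: 0.587.

Mode = (27−1)/(27+19−2) = 26/44 = 0.591.
Mean = 27/(27+19) = 27/46 = 0.587.
The posterior is left-skewed, so the mode exceeds the mean.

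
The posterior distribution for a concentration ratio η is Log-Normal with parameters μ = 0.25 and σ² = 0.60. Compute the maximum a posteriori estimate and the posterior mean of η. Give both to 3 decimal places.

Mode = exp(μ − σ²) = exp(-0.35) = 0.705.
Mean = exp(μ + σ²/2) = exp(0.550) = 1.733.

MAP = 0.705, posterior mean = 1.733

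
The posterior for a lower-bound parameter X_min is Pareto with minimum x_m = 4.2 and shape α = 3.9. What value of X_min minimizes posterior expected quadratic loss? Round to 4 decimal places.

5.6483

The Pareto density is strictly decreasing on [x_m, ∞), so the mode is x_m = 4.2000.
Mean = α·x_m/(α−1) = 3.9·4.2/2.9 = 5.6483.
Quadratic loss ⇒ the optimal estimator is the posterior mean.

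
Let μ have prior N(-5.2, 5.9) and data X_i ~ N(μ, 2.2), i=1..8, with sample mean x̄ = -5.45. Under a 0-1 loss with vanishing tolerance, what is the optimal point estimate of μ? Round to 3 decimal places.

Posterior for μ is Normal. Precision-weighted mean: (1/5.9·-5.2 + 8/2.2·-5.45) / (1/5.9 + 8/2.2) = -5.439.
A Normal posterior is symmetric, so mode = mean.
This is the posterior mode — the MAP estimate.

-5.439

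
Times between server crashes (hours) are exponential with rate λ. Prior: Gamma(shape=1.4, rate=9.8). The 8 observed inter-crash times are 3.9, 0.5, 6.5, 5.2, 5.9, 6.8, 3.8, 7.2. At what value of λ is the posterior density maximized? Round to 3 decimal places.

Σ times = 39.8. Posterior: Gamma(shape = 1.4+8 = 9.4, rate = 9.8+39.8 = 49.6).
Mode = (α−1)/β = 8.4/49.6 = 0.169.
Mean = α/β = 9.4/49.6 = 0.190.
This is the posterior mode — the MAP estimate.

0.169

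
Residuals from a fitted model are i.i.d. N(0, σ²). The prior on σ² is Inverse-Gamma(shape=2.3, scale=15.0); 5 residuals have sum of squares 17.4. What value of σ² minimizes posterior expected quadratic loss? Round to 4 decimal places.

6.2368

Posterior: Inverse-Gamma(shape = 2.3+5/2 = 4.8, scale = 15.0+17.4/2 = 23.7).
Mode = β/(α+1) = 23.7/5.8 = 4.0862.
Mean = β/(α−1) = 23.7/3.8 = 6.2368.
Quadratic loss ⇒ the optimal estimator is the posterior mean.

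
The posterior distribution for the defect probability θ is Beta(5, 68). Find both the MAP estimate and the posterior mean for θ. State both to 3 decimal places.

MAP = 0.056; posterior mean = 0.068

Mode = (5−1)/(5+68−2) = 4/71 = 0.056.
Mean = 5/(5+68) = 5/73 = 0.068.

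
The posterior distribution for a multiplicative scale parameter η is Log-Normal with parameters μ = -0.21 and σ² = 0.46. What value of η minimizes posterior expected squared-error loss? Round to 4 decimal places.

1.0202

Mode = exp(μ − σ²) = exp(-0.67) = 0.5117.
Mean = exp(μ + σ²/2) = exp(0.020) = 1.0202.
Squared-error loss ⇒ the optimal estimator is the posterior mean.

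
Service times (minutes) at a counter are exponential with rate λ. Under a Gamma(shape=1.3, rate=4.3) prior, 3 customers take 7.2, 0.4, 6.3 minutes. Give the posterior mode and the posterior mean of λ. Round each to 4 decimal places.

posterior mode = 0.1813, posterior mean = 0.2363

Σ times = 13.9. Posterior: Gamma(shape = 1.3+3 = 4.3, rate = 4.3+13.9 = 18.2).
Mode = (α−1)/β = 3.3/18.2 = 0.1813.
Mean = α/β = 4.3/18.2 = 0.2363.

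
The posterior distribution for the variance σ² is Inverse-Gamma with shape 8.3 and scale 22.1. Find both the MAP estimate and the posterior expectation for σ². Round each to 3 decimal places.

Mode = β/(α+1) = 22.1/9.3 = 2.376.
Mean = β/(α−1) = 22.1/7.3 = 3.027.
Right-skewed posterior ⇒ mode < mean.

MAP = 2.376; posterior mean = 3.027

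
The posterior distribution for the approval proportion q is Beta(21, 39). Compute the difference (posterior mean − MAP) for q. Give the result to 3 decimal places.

Mode = (21−1)/(21+39−2) = 20/58 = 0.345.
Mean = 21/(21+39) = 21/60 = 0.350.
Difference = 0.350 − 0.345 = 0.005.
Right-skewed posterior ⇒ mode < mean.

0.005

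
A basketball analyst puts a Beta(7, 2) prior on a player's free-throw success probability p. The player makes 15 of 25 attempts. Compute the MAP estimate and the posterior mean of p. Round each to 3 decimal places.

MAP: 0.656. Posterior mean: 0.647.

Posterior: Beta(7+15, 2+10) = Beta(22, 12).
Mode = (22−1)/(22+12−2) = 21/32 = 0.656.
Mean = 22/(22+12) = 22/34 = 0.647.
The mean is pulled below the mode by the posterior's left skew.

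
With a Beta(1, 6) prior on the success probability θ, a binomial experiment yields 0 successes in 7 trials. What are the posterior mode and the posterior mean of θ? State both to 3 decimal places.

Posterior: Beta(1+0, 6+7) = Beta(1, 13).
Since α = 1 ≤ 1 and β > 1, the Beta density is monotone decreasing on [0,1]; the mode is at 0.
Mean = 1/(1+13) = 0.071.

posterior mode = 0.000, posterior mean = 0.071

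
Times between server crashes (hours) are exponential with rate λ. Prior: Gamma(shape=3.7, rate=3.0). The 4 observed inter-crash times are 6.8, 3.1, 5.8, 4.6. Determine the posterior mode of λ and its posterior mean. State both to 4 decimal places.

Σ times = 20.3. Posterior: Gamma(shape = 3.7+4 = 7.7, rate = 3.0+20.3 = 23.3).
Mode = (α−1)/β = 6.7/23.3 = 0.2876.
Mean = α/β = 7.7/23.3 = 0.3305.
Right-skewed posterior ⇒ mode < mean.

posterior mode = 0.2876, posterior mean = 0.3305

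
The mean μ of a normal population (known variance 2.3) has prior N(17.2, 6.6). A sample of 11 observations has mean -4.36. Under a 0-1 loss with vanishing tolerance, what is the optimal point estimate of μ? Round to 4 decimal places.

-3.6979

Posterior for μ is Normal. Precision-weighted mean: (1/6.6·17.2 + 11/2.3·-4.36) / (1/6.6 + 11/2.3) = -3.6979.
A Normal posterior is symmetric, so mode = mean.
This is the posterior mode — the MAP estimate.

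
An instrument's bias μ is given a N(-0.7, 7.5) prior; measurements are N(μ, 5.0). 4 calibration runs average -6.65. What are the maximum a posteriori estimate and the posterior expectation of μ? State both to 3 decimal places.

Posterior for μ is Normal. Precision-weighted mean: (1/7.5·-0.7 + 4/5.0·-6.65) / (1/7.5 + 4/5.0) = -5.800.
A Normal posterior is symmetric, so mode = mean.

MAP: -5.800. Posterior mean: -5.800.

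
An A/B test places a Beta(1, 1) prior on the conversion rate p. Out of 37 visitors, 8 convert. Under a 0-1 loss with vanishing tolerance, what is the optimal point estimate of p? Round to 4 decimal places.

0.2162

Posterior: Beta(1+8, 1+29) = Beta(9, 30).
Mode = (9−1)/(9+30−2) = 8/37 = 0.2162.
With a flat prior the MAP equals the MLE, 8/37.
Mean = 9/(9+30) = 9/39 = 0.2308.
This is the posterior mode — the MAP estimate.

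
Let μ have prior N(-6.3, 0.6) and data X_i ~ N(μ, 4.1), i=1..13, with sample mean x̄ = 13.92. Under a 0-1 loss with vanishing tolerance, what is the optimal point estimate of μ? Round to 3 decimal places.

6.953

Posterior for μ is Normal. Precision-weighted mean: (1/0.6·-6.3 + 13/4.1·13.92) / (1/0.6 + 13/4.1) = 6.953.
A Normal posterior is symmetric, so mode = mean.
This is the posterior mode — the MAP estimate.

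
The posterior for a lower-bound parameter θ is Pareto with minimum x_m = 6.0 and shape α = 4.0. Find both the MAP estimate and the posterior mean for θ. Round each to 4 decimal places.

The Pareto density is strictly decreasing on [x_m, ∞), so the mode is x_m = 6.0000.
Mean = α·x_m/(α−1) = 4.0·6.0/3.0 = 8.0000.

θ_MAP = 6.0000, E[θ|data] = 8.0000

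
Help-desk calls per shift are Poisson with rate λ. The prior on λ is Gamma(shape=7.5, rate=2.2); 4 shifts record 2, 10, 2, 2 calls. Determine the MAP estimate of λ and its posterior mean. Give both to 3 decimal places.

Σ counts = 16. Posterior: Gamma(shape = 7.5+16 = 23.5, rate = 2.2+4 = 6.2).
Mode = (α−1)/β = 22.5/6.2 = 3.629.
Mean = α/β = 23.5/6.2 = 3.790.

MAP estimate = 3.629, posterior mean = 3.790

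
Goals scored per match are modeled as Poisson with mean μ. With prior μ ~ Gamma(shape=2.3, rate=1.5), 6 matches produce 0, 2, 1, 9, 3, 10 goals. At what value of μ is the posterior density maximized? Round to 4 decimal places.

Σ counts = 25. Posterior: Gamma(shape = 2.3+25 = 27.3, rate = 1.5+6 = 7.5).
Mode = (α−1)/β = 26.3/7.5 = 3.5067.
Mean = α/β = 27.3/7.5 = 3.6400.
This is the posterior mode — the MAP estimate.

3.5067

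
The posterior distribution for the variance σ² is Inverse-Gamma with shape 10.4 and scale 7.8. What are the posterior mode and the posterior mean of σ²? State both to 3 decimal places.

σ²_MAP = 0.684, E[σ²|data] = 0.830

Mode = β/(α+1) = 7.8/11.4 = 0.684.
Mean = β/(α−1) = 7.8/9.4 = 0.830.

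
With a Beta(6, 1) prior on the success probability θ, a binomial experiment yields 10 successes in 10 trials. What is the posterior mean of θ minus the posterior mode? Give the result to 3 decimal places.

-0.059

Posterior: Beta(6+10, 1+0) = Beta(16, 1).
Since β = 1 ≤ 1 and α > 1, the Beta density is monotone increasing on [0,1]; the mode is at 1.
Mean = 16/(16+1) = 0.941.
Difference = 0.941 − 1.000 = -0.059.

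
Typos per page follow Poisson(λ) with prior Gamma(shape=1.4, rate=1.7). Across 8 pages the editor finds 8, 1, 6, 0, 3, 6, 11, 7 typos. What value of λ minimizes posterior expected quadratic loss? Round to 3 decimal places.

4.474

Σ counts = 42. Posterior: Gamma(shape = 1.4+42 = 43.4, rate = 1.7+8 = 9.7).
Mode = (α−1)/β = 42.4/9.7 = 4.371.
Mean = α/β = 43.4/9.7 = 4.474.
Quadratic loss ⇒ the optimal estimator is the posterior mean.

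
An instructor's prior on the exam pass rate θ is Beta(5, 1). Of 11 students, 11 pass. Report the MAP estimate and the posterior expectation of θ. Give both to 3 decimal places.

Posterior: Beta(5+11, 1+0) = Beta(16, 1).
Since β = 1 ≤ 1 and α > 1, the Beta density is monotone increasing on [0,1]; the mode is at 1.
Mean = 16/(16+1) = 0.941.
Mode > mean: the posterior has a left tail.

MAP = 1.000, posterior mean = 0.941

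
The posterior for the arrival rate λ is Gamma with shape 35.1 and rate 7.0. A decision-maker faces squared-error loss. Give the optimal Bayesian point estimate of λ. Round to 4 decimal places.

5.0143

Mode = (α−1)/β = 34.1/7.0 = 4.8714.
Mean = α/β = 35.1/7.0 = 5.0143.
Squared-error loss ⇒ the optimal estimator is the posterior mean.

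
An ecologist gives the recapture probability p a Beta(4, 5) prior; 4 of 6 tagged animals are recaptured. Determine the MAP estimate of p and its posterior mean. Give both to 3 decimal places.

MAP estimate = 0.538, posterior mean = 0.533

Posterior: Beta(4+4, 5+2) = Beta(8, 7).
Mode = (8−1)/(8+7−2) = 7/13 = 0.538.
Mean = 8/(8+7) = 8/15 = 0.533.
The mean is pulled below the mode by the posterior's left skew.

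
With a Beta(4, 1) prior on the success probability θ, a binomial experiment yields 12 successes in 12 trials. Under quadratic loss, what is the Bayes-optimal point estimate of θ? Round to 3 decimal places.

0.941

Posterior: Beta(4+12, 1+0) = Beta(16, 1).
Since β = 1 ≤ 1 and α > 1, the Beta density is monotone increasing on [0,1]; the mode is at 1.
Mean = 16/(16+1) = 0.941.
Quadratic loss ⇒ the optimal estimator is the posterior mean.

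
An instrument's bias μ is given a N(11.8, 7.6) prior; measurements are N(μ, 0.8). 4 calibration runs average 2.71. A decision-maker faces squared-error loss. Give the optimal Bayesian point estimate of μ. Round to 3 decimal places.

Posterior for μ is Normal. Precision-weighted mean: (1/7.6·11.8 + 4/0.8·2.71) / (1/7.6 + 4/0.8) = 2.943.
A Normal posterior is symmetric, so mode = mean.
Squared-error loss ⇒ the optimal estimator is the posterior mean.

2.943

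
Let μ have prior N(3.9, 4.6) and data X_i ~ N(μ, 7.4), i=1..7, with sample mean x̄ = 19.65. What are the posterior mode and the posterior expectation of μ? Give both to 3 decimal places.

posterior mode = 16.707, posterior expectation = 16.707

Posterior for μ is Normal. Precision-weighted mean: (1/4.6·3.9 + 7/7.4·19.65) / (1/4.6 + 7/7.4) = 16.707.
A Normal posterior is symmetric, so mode = mean.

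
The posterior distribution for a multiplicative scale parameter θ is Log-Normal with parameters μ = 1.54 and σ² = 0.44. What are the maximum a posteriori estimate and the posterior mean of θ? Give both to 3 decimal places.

Mode = exp(μ − σ²) = exp(1.10) = 3.004.
Mean = exp(μ + σ²/2) = exp(1.760) = 5.812.
Mean > mode: the posterior has a right tail.

maximum a posteriori estimate = 3.004, posterior mean = 5.812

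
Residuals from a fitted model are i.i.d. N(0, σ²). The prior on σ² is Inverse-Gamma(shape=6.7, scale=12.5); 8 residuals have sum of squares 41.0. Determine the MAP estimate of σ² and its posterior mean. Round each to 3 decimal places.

MAP: 2.821. Posterior mean: 3.402.

Posterior: Inverse-Gamma(shape = 6.7+8/2 = 10.7, scale = 12.5+41.0/2 = 33.0).
Mode = β/(α+1) = 33.0/11.7 = 2.821.
Mean = β/(α−1) = 33.0/9.7 = 3.402.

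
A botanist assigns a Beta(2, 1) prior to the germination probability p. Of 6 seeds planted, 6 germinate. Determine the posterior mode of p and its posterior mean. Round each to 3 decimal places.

MAP = 1.000; posterior mean = 0.889

Posterior: Beta(2+6, 1+0) = Beta(8, 1).
Since β = 1 ≤ 1 and α > 1, the Beta density is monotone increasing on [0,1]; the mode is at 1.
Mean = 8/(8+1) = 0.889.
Mode > mean: the posterior has a left tail.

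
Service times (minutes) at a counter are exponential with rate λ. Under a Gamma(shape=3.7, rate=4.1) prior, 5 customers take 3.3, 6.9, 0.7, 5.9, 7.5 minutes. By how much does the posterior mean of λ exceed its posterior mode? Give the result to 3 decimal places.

0.035

Σ times = 24.3. Posterior: Gamma(shape = 3.7+5 = 8.7, rate = 4.1+24.3 = 28.4).
Mode = (α−1)/β = 7.7/28.4 = 0.271.
Mean = α/β = 8.7/28.4 = 0.306.
Difference = 0.306 − 0.271 = 0.035.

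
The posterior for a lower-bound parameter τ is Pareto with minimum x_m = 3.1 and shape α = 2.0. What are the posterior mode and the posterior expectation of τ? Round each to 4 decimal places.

posterior mode = 3.1000, posterior expectation = 6.2000

The Pareto density is strictly decreasing on [x_m, ∞), so the mode is x_m = 3.1000.
Mean = α·x_m/(α−1) = 2.0·3.1/1.0 = 6.2000.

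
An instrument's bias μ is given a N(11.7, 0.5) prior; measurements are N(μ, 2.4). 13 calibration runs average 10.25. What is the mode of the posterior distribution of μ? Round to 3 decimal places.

Posterior for μ is Normal. Precision-weighted mean: (1/0.5·11.7 + 13/2.4·10.25) / (1/0.5 + 13/2.4) = 10.641.
A Normal posterior is symmetric, so mode = mean.
This is the posterior mode — the MAP estimate.

10.641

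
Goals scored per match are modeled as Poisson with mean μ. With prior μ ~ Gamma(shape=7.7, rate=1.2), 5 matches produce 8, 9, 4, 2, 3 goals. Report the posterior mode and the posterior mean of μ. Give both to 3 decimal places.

Σ counts = 26. Posterior: Gamma(shape = 7.7+26 = 33.7, rate = 1.2+5 = 6.2).
Mode = (α−1)/β = 32.7/6.2 = 5.274.
Mean = α/β = 33.7/6.2 = 5.435.

μ_MAP = 5.274, E[μ|data] = 5.435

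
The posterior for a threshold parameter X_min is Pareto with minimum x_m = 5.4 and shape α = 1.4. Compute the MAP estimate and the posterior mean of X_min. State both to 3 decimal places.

MAP: 5.400. Posterior mean: 18.900.

The Pareto density is strictly decreasing on [x_m, ∞), so the mode is x_m = 5.400.
Mean = α·x_m/(α−1) = 1.4·5.4/0.4 = 18.900.
The posterior is right-skewed, so the mean exceeds the mode.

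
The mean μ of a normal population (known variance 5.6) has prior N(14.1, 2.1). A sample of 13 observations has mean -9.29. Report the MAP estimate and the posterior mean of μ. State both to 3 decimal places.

μ_MAP = -5.309, E[μ|data] = -5.309

Posterior for μ is Normal. Precision-weighted mean: (1/2.1·14.1 + 13/5.6·-9.29) / (1/2.1 + 13/5.6) = -5.309.
A Normal posterior is symmetric, so mode = mean.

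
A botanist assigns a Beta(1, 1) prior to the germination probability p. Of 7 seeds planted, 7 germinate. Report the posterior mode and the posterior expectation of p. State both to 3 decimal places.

posterior mode = 1.000, posterior expectation = 0.889

Posterior: Beta(1+7, 1+0) = Beta(8, 1).
Since β = 1 ≤ 1 and α > 1, the Beta density is monotone increasing on [0,1]; the mode is at 1.
Mean = 8/(8+1) = 0.889.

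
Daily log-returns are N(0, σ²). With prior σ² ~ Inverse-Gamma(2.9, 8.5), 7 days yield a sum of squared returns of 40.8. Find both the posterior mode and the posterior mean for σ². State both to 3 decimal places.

σ²_MAP = 3.905, E[σ²|data] = 5.352

Posterior: Inverse-Gamma(shape = 2.9+7/2 = 6.4, scale = 8.5+40.8/2 = 28.9).
Mode = β/(α+1) = 28.9/7.4 = 3.905.
Mean = β/(α−1) = 28.9/5.4 = 5.352.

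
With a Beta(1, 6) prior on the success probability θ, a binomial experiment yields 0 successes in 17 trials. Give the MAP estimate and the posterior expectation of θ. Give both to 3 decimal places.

Posterior: Beta(1+0, 6+17) = Beta(1, 23).
Since α = 1 ≤ 1 and β > 1, the Beta density is monotone decreasing on [0,1]; the mode is at 0.
Mean = 1/(1+23) = 0.042.

MAP = 0.000; posterior mean = 0.042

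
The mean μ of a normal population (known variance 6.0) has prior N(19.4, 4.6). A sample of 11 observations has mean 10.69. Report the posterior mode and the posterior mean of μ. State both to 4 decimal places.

Posterior for μ is Normal. Precision-weighted mean: (1/4.6·19.4 + 11/6.0·10.69) / (1/4.6 + 11/6.0) = 11.6133.
A Normal posterior is symmetric, so mode = mean.

posterior mode = 11.6133, posterior mean = 11.6133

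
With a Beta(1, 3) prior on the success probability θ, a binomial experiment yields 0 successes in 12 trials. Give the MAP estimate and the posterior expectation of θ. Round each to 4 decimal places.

MAP: 0.0000. Posterior mean: 0.0625.

Posterior: Beta(1+0, 3+12) = Beta(1, 15).
Since α = 1 ≤ 1 and β > 1, the Beta density is monotone decreasing on [0,1]; the mode is at 0.
Mean = 1/(1+15) = 0.0625.
Right-skewed posterior ⇒ mode < mean.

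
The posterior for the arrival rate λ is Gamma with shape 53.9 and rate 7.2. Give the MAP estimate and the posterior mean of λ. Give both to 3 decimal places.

λ_MAP = 7.347, E[λ|data] = 7.486

Mode = (α−1)/β = 52.9/7.2 = 7.347.
Mean = α/β = 53.9/7.2 = 7.486.
Right-skewed posterior ⇒ mode < mean.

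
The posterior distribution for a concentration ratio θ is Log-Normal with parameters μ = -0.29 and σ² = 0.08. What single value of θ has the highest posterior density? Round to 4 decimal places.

0.6907

Mode = exp(μ − σ²) = exp(-0.37) = 0.6907.
Mean = exp(μ + σ²/2) = exp(-0.250) = 0.7788.
This is the posterior mode — the MAP estimate.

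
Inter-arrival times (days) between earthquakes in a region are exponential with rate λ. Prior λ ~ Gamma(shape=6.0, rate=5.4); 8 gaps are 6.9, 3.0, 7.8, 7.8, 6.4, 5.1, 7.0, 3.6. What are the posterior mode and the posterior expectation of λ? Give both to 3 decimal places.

Σ times = 47.6. Posterior: Gamma(shape = 6.0+8 = 14.0, rate = 5.4+47.6 = 53.0).
Mode = (α−1)/β = 13.0/53.0 = 0.245.
Mean = α/β = 14.0/53.0 = 0.264.

MAP: 0.245. Posterior mean: 0.264.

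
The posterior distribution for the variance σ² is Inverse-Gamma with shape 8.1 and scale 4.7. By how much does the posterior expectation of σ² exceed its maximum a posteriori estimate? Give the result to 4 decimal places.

Mode = β/(α+1) = 4.7/9.1 = 0.5165.
Mean = β/(α−1) = 4.7/7.1 = 0.6620.
Difference = 0.6620 − 0.5165 = 0.1455.

0.1455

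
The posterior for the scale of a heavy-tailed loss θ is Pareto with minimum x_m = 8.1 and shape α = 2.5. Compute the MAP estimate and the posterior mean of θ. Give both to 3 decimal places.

The Pareto density is strictly decreasing on [x_m, ∞), so the mode is x_m = 8.100.
Mean = α·x_m/(α−1) = 2.5·8.1/1.5 = 13.500.

MAP estimate = 8.100, posterior mean = 13.500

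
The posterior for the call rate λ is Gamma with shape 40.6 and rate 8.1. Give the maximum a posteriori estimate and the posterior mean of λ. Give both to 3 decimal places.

MAP = 4.889; posterior mean = 5.012

Mode = (α−1)/β = 39.6/8.1 = 4.889.
Mean = α/β = 40.6/8.1 = 5.012.
The posterior is right-skewed, so the mean exceeds the mode.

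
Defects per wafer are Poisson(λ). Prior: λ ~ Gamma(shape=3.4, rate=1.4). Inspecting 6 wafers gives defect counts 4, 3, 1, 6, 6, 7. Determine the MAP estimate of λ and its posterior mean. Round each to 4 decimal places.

λ_MAP = 3.9730, E[λ|data] = 4.1081

Σ counts = 27. Posterior: Gamma(shape = 3.4+27 = 30.4, rate = 1.4+6 = 7.4).
Mode = (α−1)/β = 29.4/7.4 = 3.9730.
Mean = α/β = 30.4/7.4 = 4.1081.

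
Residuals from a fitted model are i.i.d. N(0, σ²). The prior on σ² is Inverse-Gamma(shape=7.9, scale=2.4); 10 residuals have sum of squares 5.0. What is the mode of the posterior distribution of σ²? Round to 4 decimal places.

0.3525

Posterior: Inverse-Gamma(shape = 7.9+10/2 = 12.9, scale = 2.4+5.0/2 = 4.9).
Mode = β/(α+1) = 4.9/13.9 = 0.3525.
Mean = β/(α−1) = 4.9/11.9 = 0.4118.
This is the posterior mode — the MAP estimate.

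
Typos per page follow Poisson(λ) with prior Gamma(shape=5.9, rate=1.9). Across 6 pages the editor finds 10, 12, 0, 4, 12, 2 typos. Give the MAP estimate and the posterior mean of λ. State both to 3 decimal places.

Σ counts = 40. Posterior: Gamma(shape = 5.9+40 = 45.9, rate = 1.9+6 = 7.9).
Mode = (α−1)/β = 44.9/7.9 = 5.684.
Mean = α/β = 45.9/7.9 = 5.810.

MAP = 5.684; posterior mean = 5.810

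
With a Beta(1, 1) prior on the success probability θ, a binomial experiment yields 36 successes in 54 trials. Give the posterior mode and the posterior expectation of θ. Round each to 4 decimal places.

Posterior: Beta(1+36, 1+18) = Beta(37, 19).
Mode = (37−1)/(37+19−2) = 36/54 = 0.6667.
With a flat prior the MAP equals the MLE, 36/54.
Mean = 37/(37+19) = 37/56 = 0.6607.

θ_MAP = 0.6667, E[θ|data] = 0.6607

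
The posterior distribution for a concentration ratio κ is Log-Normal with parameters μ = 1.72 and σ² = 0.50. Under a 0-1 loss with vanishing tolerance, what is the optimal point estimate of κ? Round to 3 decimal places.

Mode = exp(μ − σ²) = exp(1.22) = 3.387.
Mean = exp(μ + σ²/2) = exp(1.970) = 7.171.
This is the posterior mode — the MAP estimate.

3.387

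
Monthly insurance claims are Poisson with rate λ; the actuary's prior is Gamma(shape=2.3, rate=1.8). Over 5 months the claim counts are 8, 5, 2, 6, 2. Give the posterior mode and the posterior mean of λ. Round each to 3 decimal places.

posterior mode = 3.574, posterior mean = 3.721

Σ counts = 23. Posterior: Gamma(shape = 2.3+23 = 25.3, rate = 1.8+5 = 6.8).
Mode = (α−1)/β = 24.3/6.8 = 3.574.
Mean = α/β = 25.3/6.8 = 3.721.
The mean is pulled above the mode by the posterior's right skew.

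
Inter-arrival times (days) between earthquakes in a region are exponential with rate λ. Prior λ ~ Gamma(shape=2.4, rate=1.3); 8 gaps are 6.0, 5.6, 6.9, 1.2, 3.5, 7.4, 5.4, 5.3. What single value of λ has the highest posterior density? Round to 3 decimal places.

Σ times = 41.3. Posterior: Gamma(shape = 2.4+8 = 10.4, rate = 1.3+41.3 = 42.6).
Mode = (α−1)/β = 9.4/42.6 = 0.221.
Mean = α/β = 10.4/42.6 = 0.244.
This is the posterior mode — the MAP estimate.

0.221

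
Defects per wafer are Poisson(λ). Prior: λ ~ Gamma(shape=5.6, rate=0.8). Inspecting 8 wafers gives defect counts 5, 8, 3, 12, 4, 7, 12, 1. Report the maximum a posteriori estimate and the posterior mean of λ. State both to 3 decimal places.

MAP = 6.432; posterior mean = 6.545

Σ counts = 52. Posterior: Gamma(shape = 5.6+52 = 57.6, rate = 0.8+8 = 8.8).
Mode = (α−1)/β = 56.6/8.8 = 6.432.
Mean = α/β = 57.6/8.8 = 6.545.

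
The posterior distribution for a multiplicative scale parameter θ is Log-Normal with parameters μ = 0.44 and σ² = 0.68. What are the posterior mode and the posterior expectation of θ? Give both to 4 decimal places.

Mode = exp(μ − σ²) = exp(-0.24) = 0.7866.
Mean = exp(μ + σ²/2) = exp(0.780) = 2.1815.

posterior mode = 0.7866, posterior expectation = 2.1815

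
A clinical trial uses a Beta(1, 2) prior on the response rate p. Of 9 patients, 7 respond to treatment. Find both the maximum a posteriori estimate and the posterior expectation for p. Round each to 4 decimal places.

maximum a posteriori estimate = 0.7000, posterior expectation = 0.6667

Posterior: Beta(1+7, 2+2) = Beta(8, 4).
Mode = (8−1)/(8+4−2) = 7/10 = 0.7000.
Mean = 8/(8+4) = 8/12 = 0.6667.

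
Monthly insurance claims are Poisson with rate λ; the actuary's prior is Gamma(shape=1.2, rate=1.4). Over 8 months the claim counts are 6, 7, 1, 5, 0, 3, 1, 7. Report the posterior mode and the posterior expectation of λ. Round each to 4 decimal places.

λ_MAP = 3.2128, E[λ|data] = 3.3191

Σ counts = 30. Posterior: Gamma(shape = 1.2+30 = 31.2, rate = 1.4+8 = 9.4).
Mode = (α−1)/β = 30.2/9.4 = 3.2128.
Mean = α/β = 31.2/9.4 = 3.3191.
The posterior is right-skewed, so the mean exceeds the mode.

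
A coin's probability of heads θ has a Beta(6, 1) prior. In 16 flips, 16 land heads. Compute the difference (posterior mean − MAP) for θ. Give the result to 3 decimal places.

-0.043

Posterior: Beta(6+16, 1+0) = Beta(22, 1).
Since β = 1 ≤ 1 and α > 1, the Beta density is monotone increasing on [0,1]; the mode is at 1.
Mean = 22/(22+1) = 0.957.
Difference = 0.957 − 1.000 = -0.043.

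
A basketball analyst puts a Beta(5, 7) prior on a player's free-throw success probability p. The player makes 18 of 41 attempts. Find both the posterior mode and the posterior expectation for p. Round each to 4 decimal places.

MAP: 0.4314. Posterior mean: 0.4340.

Posterior: Beta(5+18, 7+23) = Beta(23, 30).
Mode = (23−1)/(23+30−2) = 22/51 = 0.4314.
Mean = 23/(23+30) = 23/53 = 0.4340.
Mean > mode: the posterior has a right tail.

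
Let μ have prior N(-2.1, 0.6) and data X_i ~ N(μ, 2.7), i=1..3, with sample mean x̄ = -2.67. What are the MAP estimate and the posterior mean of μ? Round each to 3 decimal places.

μ_MAP = -2.328, E[μ|data] = -2.328

Posterior for μ is Normal. Precision-weighted mean: (1/0.6·-2.1 + 3/2.7·-2.67) / (1/0.6 + 3/2.7) = -2.328.
A Normal posterior is symmetric, so mode = mean.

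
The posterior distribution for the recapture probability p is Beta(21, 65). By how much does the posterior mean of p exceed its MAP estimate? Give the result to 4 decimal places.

0.0061

Mode = (21−1)/(21+65−2) = 20/84 = 0.2381.
Mean = 21/(21+65) = 21/86 = 0.2442.
Difference = 0.2442 − 0.2381 = 0.0061.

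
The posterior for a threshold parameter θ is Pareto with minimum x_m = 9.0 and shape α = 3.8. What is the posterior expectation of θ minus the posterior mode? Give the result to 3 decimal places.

The Pareto density is strictly decreasing on [x_m, ∞), so the mode is x_m = 9.000.
Mean = α·x_m/(α−1) = 3.8·9.0/2.8 = 12.214.
Difference = 12.214 − 9.000 = 3.214.
Right-skewed posterior ⇒ mode < mean.

3.214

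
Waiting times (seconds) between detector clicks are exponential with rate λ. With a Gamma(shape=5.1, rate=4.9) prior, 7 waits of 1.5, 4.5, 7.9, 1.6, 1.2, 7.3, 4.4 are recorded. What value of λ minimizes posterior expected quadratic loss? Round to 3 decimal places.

0.363

Σ times = 28.4. Posterior: Gamma(shape = 5.1+7 = 12.1, rate = 4.9+28.4 = 33.3).
Mode = (α−1)/β = 11.1/33.3 = 0.333.
Mean = α/β = 12.1/33.3 = 0.363.
Quadratic loss ⇒ the optimal estimator is the posterior mean.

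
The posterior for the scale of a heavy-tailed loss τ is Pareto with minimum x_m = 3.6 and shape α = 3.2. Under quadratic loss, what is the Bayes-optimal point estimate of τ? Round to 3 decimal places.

5.236

The Pareto density is strictly decreasing on [x_m, ∞), so the mode is x_m = 3.600.
Mean = α·x_m/(α−1) = 3.2·3.6/2.2 = 5.236.
Quadratic loss ⇒ the optimal estimator is the posterior mean.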